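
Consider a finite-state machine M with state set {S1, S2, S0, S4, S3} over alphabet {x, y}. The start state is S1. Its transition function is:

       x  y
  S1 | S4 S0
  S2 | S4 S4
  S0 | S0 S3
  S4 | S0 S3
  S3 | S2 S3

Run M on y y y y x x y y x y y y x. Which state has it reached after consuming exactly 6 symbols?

start at S1
read 'y': S1 → S0
read 'y': S0 → S3
read 'y': S3 → S3
read 'y': S3 → S3
read 'x': S3 → S2
read 'x': S2 → S4
After 6 symbols: S4.

S4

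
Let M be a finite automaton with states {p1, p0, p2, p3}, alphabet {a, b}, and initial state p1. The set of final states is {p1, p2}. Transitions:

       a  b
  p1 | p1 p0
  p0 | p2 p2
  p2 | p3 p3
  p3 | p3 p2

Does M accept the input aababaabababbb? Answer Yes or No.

Yes

p1 → p1 → p1 → p0 → p2 → p3 → p3 → p3 → p2 → p3 → p2 → p3 → p2 → p3 → p2
End state p2 is accepting.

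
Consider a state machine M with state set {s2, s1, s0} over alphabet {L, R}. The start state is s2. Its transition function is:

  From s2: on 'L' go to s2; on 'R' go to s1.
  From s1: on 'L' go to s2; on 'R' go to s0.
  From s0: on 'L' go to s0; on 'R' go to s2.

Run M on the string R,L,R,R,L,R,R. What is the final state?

s1

Trace: s2 -R-> s1 -L-> s2 -R-> s1 -R-> s0 -L-> s0 -R-> s2 -R-> s1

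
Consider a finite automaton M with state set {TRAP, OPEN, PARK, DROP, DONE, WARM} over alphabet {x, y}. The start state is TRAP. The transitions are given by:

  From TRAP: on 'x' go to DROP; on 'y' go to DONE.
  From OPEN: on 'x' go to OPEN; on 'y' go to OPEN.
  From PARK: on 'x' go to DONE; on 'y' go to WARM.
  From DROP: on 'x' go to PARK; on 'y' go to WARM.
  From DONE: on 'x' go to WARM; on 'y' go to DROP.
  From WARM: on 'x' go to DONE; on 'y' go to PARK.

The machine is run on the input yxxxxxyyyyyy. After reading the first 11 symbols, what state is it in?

Trace: TRAP -y-> DONE -x-> WARM -x-> DONE -x-> WARM -x-> DONE -x-> WARM -y-> PARK -y-> WARM -y-> PARK -y-> WARM -y-> PARK
After 11 symbols: PARK.

PARK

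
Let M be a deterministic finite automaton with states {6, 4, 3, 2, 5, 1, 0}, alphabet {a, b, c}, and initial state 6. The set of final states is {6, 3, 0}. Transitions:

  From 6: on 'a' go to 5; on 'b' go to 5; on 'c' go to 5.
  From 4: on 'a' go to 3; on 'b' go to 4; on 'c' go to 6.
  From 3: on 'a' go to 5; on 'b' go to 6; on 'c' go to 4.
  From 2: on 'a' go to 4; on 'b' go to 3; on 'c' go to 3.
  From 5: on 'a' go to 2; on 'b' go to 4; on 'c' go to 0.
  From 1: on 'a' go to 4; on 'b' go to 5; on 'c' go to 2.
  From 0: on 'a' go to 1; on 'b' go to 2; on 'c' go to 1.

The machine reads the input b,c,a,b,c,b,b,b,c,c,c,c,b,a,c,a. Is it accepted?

No

Trace: 6 -b-> 5 -c-> 0 -a-> 1 -b-> 5 -c-> 0 -b-> 2 -b-> 3 -b-> 6 -c-> 5 -c-> 0 -c-> 1 -c-> 2 -b-> 3 -a-> 5 -c-> 0 -a-> 1
End state 1 is not accepting.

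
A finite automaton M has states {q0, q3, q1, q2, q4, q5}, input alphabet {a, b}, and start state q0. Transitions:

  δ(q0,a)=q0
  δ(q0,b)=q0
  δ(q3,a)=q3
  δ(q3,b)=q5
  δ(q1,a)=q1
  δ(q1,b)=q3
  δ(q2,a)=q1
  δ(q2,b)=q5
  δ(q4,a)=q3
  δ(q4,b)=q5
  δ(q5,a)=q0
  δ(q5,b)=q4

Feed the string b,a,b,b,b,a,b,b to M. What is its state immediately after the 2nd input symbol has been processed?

q0

Trace: q0 -b-> q0 -a-> q0
After 2 symbols: q0.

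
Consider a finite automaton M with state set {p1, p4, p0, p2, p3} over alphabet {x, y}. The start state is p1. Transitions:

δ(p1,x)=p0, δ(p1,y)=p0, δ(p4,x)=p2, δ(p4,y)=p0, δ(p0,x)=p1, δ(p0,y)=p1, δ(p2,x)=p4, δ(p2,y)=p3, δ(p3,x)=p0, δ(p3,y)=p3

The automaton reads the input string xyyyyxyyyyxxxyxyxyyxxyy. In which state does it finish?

Trace: p1 -x-> p0 -y-> p1 -y-> p0 -y-> p1 -y-> p0 -x-> p1 -y-> p0 -y-> p1 -y-> p0 -y-> p1 -x-> p0 -x-> p1 -x-> p0 -y-> p1 -x-> p0 -y-> p1 -x-> p0 -y-> p1 -y-> p0 -x-> p1 -x-> p0 -y-> p1 -y-> p0

p0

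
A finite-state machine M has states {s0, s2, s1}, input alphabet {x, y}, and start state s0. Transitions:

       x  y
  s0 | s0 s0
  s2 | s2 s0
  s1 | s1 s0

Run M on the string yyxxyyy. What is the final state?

s0

s0 → s0 → s0 → s0 → s0 → s0 → s0 → s0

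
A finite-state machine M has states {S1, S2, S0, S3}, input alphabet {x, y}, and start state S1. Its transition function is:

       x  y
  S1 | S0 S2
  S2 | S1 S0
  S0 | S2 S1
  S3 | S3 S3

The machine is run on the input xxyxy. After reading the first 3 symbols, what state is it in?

start at S1
read 'x': S1 → S0
read 'x': S0 → S2
read 'y': S2 → S0
After 3 symbols: S0.

S0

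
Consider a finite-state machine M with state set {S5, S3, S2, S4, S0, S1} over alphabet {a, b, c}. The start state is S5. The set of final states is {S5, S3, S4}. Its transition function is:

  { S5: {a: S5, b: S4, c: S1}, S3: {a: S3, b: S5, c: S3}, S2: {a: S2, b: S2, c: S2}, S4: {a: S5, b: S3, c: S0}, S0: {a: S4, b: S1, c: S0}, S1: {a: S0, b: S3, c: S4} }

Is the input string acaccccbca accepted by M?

Yes

S5 → S5 → S1 → S0 → S0 → S0 → S0 → S0 → S1 → S4 → S5
End state S5 is accepting.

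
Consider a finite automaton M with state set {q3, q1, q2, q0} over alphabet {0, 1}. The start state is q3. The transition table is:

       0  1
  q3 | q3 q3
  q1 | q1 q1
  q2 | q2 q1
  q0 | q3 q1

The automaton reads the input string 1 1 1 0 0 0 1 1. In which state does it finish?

q3

Trace: q3 -1-> q3 -1-> q3 -1-> q3 -0-> q3 -0-> q3 -0-> q3 -1-> q3 -1-> q3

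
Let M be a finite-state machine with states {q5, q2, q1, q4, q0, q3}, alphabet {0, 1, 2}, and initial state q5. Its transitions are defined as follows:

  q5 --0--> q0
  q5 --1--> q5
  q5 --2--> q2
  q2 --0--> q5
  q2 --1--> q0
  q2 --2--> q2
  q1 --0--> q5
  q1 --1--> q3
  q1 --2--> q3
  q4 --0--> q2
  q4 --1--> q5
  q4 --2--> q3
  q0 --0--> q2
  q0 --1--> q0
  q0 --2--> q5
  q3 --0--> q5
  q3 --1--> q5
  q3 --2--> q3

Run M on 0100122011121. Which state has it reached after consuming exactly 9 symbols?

q5 → q0 → q0 → q2 → q5 → q5 → q2 → q2 → q5 → q5
After 9 symbols: q5.

q5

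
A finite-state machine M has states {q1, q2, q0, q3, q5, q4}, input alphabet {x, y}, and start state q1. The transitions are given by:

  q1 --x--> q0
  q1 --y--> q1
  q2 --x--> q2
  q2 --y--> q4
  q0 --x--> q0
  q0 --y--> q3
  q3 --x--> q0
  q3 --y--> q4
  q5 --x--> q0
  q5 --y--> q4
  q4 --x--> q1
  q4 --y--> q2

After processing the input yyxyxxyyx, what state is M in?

Trace: q1 -y-> q1 -y-> q1 -x-> q0 -y-> q3 -x-> q0 -x-> q0 -y-> q3 -y-> q4 -x-> q1

q1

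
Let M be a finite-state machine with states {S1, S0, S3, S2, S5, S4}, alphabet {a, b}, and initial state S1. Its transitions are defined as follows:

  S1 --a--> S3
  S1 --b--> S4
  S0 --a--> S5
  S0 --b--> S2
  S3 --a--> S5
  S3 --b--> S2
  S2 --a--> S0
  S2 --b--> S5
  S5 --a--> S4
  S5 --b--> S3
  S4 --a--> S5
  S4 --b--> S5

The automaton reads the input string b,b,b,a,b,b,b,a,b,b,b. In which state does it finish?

start at S1
read 'b': S1 → S4
read 'b': S4 → S5
read 'b': S5 → S3
read 'a': S3 → S5
read 'b': S5 → S3
read 'b': S3 → S2
read 'b': S2 → S5
read 'a': S5 → S4
read 'b': S4 → S5
read 'b': S5 → S3
read 'b': S3 → S2

S2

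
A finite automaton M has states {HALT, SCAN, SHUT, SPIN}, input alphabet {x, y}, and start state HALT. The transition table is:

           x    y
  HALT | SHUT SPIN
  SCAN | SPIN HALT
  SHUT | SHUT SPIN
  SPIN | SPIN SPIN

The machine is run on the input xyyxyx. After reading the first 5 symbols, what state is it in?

start at HALT
read 'x': HALT → SHUT
read 'y': SHUT → SPIN
read 'y': SPIN → SPIN
read 'x': SPIN → SPIN
read 'y': SPIN → SPIN
After 5 symbols: SPIN.

SPIN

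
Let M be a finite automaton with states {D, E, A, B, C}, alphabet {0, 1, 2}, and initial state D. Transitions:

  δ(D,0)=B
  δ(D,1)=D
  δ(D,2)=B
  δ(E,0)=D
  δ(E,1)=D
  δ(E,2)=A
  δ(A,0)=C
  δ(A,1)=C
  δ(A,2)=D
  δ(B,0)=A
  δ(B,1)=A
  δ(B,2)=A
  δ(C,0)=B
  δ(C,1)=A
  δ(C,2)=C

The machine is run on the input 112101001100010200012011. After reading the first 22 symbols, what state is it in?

B

start at D
read '1': D → D
read '1': D → D
read '2': D → B
read '1': B → A
read '0': A → C
read '1': C → A
read '0': A → C
read '0': C → B
read '1': B → A
read '1': A → C
read '0': C → B
read '0': B → A
read '0': A → C
read '1': C → A
read '0': A → C
read '2': C → C
read '0': C → B
read '0': B → A
read '0': A → C
read '1': C → A
read '2': A → D
read '0': D → B
After 22 symbols: B.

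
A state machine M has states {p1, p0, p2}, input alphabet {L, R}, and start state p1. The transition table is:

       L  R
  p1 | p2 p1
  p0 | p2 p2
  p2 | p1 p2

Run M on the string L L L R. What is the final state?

Trace: p1 -L-> p2 -L-> p1 -L-> p2 -R-> p2

p2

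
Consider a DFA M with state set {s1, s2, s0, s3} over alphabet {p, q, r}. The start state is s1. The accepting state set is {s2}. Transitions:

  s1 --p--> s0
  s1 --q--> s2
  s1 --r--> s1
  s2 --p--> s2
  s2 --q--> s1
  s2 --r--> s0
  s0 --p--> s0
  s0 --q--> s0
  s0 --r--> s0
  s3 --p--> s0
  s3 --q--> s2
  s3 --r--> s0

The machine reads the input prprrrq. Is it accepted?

s1 → s0 → s0 → s0 → s0 → s0 → s0 → s0
End state s0 is not accepting.

No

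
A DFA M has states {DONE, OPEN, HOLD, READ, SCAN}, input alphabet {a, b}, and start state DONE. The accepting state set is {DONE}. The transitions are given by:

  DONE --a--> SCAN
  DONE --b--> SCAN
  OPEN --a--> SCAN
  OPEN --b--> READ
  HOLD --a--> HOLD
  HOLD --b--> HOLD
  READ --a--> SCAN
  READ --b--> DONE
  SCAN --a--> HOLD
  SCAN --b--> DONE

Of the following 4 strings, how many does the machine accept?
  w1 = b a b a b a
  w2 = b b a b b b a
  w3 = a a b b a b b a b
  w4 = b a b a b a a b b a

w1: DONE → SCAN → HOLD → HOLD → HOLD → HOLD → HOLD  → end HOLD, rejected
w2: DONE → SCAN → DONE → SCAN → DONE → SCAN → DONE → SCAN  → end SCAN, rejected
w3: DONE → SCAN → HOLD → HOLD → HOLD → HOLD → HOLD → HOLD → HOLD → HOLD  → end HOLD, rejected
w4: DONE → SCAN → HOLD → HOLD → HOLD → HOLD → HOLD → HOLD → HOLD → HOLD → HOLD  → end HOLD, rejected

0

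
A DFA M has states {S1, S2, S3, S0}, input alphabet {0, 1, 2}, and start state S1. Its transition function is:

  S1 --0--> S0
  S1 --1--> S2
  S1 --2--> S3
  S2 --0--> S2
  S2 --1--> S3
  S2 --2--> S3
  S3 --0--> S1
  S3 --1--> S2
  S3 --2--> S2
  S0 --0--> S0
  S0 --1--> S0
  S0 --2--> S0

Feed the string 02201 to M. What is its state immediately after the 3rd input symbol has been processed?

S0

start at S1
read '0': S1 → S0
read '2': S0 → S0
read '2': S0 → S0
After 3 symbols: S0.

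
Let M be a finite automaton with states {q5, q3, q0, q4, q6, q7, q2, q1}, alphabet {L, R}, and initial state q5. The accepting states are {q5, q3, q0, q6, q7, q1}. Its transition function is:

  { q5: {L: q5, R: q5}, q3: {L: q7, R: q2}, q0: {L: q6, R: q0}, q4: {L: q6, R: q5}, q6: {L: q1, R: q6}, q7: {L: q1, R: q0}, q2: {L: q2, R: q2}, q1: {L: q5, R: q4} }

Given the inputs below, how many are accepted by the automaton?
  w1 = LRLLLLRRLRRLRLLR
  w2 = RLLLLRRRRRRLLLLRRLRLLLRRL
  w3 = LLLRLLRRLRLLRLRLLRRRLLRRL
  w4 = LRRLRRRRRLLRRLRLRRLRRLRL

w1: Trace: q5 -L-> q5 -R-> q5 -L-> q5 -L-> q5 -L-> q5 -L-> q5 -R-> q5 -R-> q5 -L-> q5 -R-> q5 -R-> q5 -L-> q5 -R-> q5 -L-> q5 -L-> q5 -R-> q5  → end q5, accepted
w2: Trace: q5 -R-> q5 -L-> q5 -L-> q5 -L-> q5 -L-> q5 -R-> q5 -R-> q5 -R-> q5 -R-> q5 -R-> q5 -R-> q5 -L-> q5 -L-> q5 -L-> q5 -L-> q5 -R-> q5 -R-> q5 -L-> q5 -R-> q5 -L-> q5 -L-> q5 -L-> q5 -R-> q5 -R-> q5 -L-> q5  → end q5, accepted
w3: Trace: q5 -L-> q5 -L-> q5 -L-> q5 -R-> q5 -L-> q5 -L-> q5 -R-> q5 -R-> q5 -L-> q5 -R-> q5 -L-> q5 -L-> q5 -R-> q5 -L-> q5 -R-> q5 -L-> q5 -L-> q5 -R-> q5 -R-> q5 -R-> q5 -L-> q5 -L-> q5 -R-> q5 -R-> q5 -L-> q5  → end q5, accepted
w4: Trace: q5 -L-> q5 -R-> q5 -R-> q5 -L-> q5 -R-> q5 -R-> q5 -R-> q5 -R-> q5 -R-> q5 -L-> q5 -L-> q5 -R-> q5 -R-> q5 -L-> q5 -R-> q5 -L-> q5 -R-> q5 -R-> q5 -L-> q5 -R-> q5 -R-> q5 -L-> q5 -R-> q5 -L-> q5  → end q5, accepted

4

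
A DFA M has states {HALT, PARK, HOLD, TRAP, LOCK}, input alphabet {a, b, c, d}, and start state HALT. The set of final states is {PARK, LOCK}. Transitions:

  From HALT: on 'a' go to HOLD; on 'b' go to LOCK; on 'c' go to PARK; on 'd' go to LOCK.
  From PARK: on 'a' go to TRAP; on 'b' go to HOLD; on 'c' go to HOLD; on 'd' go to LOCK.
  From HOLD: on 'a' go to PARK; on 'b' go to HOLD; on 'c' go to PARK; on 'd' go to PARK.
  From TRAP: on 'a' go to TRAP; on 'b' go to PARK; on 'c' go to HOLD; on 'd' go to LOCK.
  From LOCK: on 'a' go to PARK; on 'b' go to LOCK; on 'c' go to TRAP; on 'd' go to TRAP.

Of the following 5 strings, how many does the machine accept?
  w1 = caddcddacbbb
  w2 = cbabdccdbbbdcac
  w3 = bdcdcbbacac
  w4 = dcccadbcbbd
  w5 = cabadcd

w1:
  start at HALT
  read 'c': HALT → PARK
  read 'a': PARK → TRAP
  read 'd': TRAP → LOCK
  read 'd': LOCK → TRAP
  read 'c': TRAP → HOLD
  read 'd': HOLD → PARK
  read 'd': PARK → LOCK
  read 'a': LOCK → PARK
  read 'c': PARK → HOLD
  read 'b': HOLD → HOLD
  read 'b': HOLD → HOLD
  read 'b': HOLD → HOLD
  end HOLD, rejected
w2:
  start at HALT
  read 'c': HALT → PARK
  read 'b': PARK → HOLD
  read 'a': HOLD → PARK
  read 'b': PARK → HOLD
  read 'd': HOLD → PARK
  read 'c': PARK → HOLD
  read 'c': HOLD → PARK
  read 'd': PARK → LOCK
  read 'b': LOCK → LOCK
  read 'b': LOCK → LOCK
  read 'b': LOCK → LOCK
  read 'd': LOCK → TRAP
  read 'c': TRAP → HOLD
  read 'a': HOLD → PARK
  read 'c': PARK → HOLD
  end HOLD, rejected
w3:
  start at HALT
  read 'b': HALT → LOCK
  read 'd': LOCK → TRAP
  read 'c': TRAP → HOLD
  read 'd': HOLD → PARK
  read 'c': PARK → HOLD
  read 'b': HOLD → HOLD
  read 'b': HOLD → HOLD
  read 'a': HOLD → PARK
  read 'c': PARK → HOLD
  read 'a': HOLD → PARK
  read 'c': PARK → HOLD
  end HOLD, rejected
w4:
  start at HALT
  read 'd': HALT → LOCK
  read 'c': LOCK → TRAP
  read 'c': TRAP → HOLD
  read 'c': HOLD → PARK
  read 'a': PARK → TRAP
  read 'd': TRAP → LOCK
  read 'b': LOCK → LOCK
  read 'c': LOCK → TRAP
  read 'b': TRAP → PARK
  read 'b': PARK → HOLD
  read 'd': HOLD → PARK
  end PARK, accepted
w5:
  start at HALT
  read 'c': HALT → PARK
  read 'a': PARK → TRAP
  read 'b': TRAP → PARK
  read 'a': PARK → TRAP
  read 'd': TRAP → LOCK
  read 'c': LOCK → TRAP
  read 'd': TRAP → LOCK
  end LOCK, accepted

2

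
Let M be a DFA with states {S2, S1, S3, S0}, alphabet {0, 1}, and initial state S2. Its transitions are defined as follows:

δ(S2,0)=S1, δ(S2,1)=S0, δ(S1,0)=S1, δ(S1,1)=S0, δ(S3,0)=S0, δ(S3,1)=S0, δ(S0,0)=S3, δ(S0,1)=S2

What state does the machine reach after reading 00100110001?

start at S2
read '0': S2 → S1
read '0': S1 → S1
read '1': S1 → S0
read '0': S0 → S3
read '0': S3 → S0
read '1': S0 → S2
read '1': S2 → S0
read '0': S0 → S3
read '0': S3 → S0
read '0': S0 → S3
read '1': S3 → S0

S0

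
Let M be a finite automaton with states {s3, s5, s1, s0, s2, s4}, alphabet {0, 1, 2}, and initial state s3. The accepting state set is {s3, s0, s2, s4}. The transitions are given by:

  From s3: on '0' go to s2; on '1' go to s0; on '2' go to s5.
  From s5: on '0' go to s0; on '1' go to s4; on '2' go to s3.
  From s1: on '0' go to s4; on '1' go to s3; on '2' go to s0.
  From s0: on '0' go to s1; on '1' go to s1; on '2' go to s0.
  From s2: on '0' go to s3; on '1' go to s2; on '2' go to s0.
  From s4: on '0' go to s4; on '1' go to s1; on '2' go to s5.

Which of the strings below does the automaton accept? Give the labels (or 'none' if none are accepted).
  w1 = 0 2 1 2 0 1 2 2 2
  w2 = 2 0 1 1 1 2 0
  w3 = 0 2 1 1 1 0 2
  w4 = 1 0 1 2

w3

w1: s3 → s2 → s0 → s1 → s0 → s1 → s3 → s5 → s3 → s5  → end s5, rejected
w2: s3 → s5 → s0 → s1 → s3 → s0 → s0 → s1  → end s1, rejected
w3: s3 → s2 → s0 → s1 → s3 → s0 → s1 → s0  → end s0, accepted
w4: s3 → s0 → s1 → s3 → s5  → end s5, rejected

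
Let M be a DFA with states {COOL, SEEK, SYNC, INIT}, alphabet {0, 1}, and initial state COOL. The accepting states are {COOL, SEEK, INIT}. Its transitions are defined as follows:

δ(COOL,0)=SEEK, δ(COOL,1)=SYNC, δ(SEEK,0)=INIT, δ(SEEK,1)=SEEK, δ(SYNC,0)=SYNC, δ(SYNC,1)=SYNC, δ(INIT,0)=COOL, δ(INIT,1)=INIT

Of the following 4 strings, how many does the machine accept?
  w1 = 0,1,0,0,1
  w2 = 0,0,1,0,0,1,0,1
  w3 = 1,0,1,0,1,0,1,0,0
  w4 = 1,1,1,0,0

1

w1: COOL → SEEK → SEEK → INIT → COOL → SYNC  → end SYNC, rejected
w2: COOL → SEEK → INIT → INIT → COOL → SEEK → SEEK → INIT → INIT  → end INIT, accepted
w3: COOL → SYNC → SYNC → SYNC → SYNC → SYNC → SYNC → SYNC → SYNC → SYNC  → end SYNC, rejected
w4: COOL → SYNC → SYNC → SYNC → SYNC → SYNC  → end SYNC, rejected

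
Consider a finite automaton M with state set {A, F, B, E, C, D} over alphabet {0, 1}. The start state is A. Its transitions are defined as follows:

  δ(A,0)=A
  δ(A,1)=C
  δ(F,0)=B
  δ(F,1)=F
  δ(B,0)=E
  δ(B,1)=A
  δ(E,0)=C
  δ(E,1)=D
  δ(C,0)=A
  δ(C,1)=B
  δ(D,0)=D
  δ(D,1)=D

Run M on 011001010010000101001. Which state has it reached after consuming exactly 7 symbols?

E

A → A → C → B → E → C → B → E
After 7 symbols: E.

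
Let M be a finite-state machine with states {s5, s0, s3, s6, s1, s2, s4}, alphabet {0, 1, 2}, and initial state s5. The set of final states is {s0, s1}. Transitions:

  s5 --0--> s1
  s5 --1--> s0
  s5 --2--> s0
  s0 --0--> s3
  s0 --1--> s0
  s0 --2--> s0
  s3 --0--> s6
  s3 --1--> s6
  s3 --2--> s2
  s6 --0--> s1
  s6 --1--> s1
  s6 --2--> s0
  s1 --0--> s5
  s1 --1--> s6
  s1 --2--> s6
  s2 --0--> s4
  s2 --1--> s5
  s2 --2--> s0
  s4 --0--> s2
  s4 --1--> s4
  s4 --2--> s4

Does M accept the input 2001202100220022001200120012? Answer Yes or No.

Trace: s5 -2-> s0 -0-> s3 -0-> s6 -1-> s1 -2-> s6 -0-> s1 -2-> s6 -1-> s1 -0-> s5 -0-> s1 -2-> s6 -2-> s0 -0-> s3 -0-> s6 -2-> s0 -2-> s0 -0-> s3 -0-> s6 -1-> s1 -2-> s6 -0-> s1 -0-> s5 -1-> s0 -2-> s0 -0-> s3 -0-> s6 -1-> s1 -2-> s6
End state s6 is not accepting.

No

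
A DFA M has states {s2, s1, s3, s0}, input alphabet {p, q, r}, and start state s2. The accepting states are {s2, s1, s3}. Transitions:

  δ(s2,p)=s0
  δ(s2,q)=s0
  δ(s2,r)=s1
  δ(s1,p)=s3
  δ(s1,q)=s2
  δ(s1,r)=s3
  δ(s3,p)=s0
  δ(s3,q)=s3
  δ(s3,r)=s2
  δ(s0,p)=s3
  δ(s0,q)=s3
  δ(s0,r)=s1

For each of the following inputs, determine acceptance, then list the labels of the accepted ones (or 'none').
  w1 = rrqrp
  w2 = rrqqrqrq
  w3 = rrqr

w2, w3

w1: Trace: s2 -r-> s1 -r-> s3 -q-> s3 -r-> s2 -p-> s0  → end s0, rejected
w2: Trace: s2 -r-> s1 -r-> s3 -q-> s3 -q-> s3 -r-> s2 -q-> s0 -r-> s1 -q-> s2  → end s2, accepted
w3: Trace: s2 -r-> s1 -r-> s3 -q-> s3 -r-> s2  → end s2, accepted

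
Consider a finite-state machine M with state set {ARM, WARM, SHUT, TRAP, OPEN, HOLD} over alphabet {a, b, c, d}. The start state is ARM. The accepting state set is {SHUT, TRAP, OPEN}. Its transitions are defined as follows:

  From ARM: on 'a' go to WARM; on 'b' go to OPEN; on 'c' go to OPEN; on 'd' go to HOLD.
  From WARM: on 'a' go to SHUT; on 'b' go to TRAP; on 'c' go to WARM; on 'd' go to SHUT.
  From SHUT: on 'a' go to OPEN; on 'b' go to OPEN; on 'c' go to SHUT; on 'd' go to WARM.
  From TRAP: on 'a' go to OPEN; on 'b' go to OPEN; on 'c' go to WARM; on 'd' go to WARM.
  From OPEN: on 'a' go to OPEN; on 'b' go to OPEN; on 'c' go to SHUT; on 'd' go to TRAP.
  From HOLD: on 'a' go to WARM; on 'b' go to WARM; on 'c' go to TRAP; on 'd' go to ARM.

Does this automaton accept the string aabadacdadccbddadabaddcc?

Trace: ARM -a-> WARM -a-> SHUT -b-> OPEN -a-> OPEN -d-> TRAP -a-> OPEN -c-> SHUT -d-> WARM -a-> SHUT -d-> WARM -c-> WARM -c-> WARM -b-> TRAP -d-> WARM -d-> SHUT -a-> OPEN -d-> TRAP -a-> OPEN -b-> OPEN -a-> OPEN -d-> TRAP -d-> WARM -c-> WARM -c-> WARM
End state WARM is not accepting.

No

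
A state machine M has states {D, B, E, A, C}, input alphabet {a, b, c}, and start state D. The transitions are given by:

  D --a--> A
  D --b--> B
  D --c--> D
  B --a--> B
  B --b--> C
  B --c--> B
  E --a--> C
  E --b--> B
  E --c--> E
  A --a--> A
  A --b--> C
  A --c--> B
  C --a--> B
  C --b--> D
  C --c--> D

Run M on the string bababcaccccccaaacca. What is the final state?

Trace: D -b-> B -a-> B -b-> C -a-> B -b-> C -c-> D -a-> A -c-> B -c-> B -c-> B -c-> B -c-> B -c-> B -a-> B -a-> B -a-> B -c-> B -c-> B -a-> B

B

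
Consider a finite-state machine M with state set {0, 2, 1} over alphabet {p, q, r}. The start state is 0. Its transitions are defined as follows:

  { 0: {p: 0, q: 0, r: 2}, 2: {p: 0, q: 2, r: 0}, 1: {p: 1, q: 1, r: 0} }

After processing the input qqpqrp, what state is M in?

0

0 → 0 → 0 → 0 → 0 → 2 → 0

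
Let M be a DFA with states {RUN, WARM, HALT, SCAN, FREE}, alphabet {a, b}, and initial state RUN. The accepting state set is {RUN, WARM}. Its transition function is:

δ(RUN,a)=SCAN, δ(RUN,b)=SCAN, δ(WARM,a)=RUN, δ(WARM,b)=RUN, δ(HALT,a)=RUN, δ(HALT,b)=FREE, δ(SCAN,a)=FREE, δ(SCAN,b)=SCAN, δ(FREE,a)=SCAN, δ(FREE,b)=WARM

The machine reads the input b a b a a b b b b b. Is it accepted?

RUN → SCAN → FREE → WARM → RUN → SCAN → SCAN → SCAN → SCAN → SCAN → SCAN
End state SCAN is not accepting.

No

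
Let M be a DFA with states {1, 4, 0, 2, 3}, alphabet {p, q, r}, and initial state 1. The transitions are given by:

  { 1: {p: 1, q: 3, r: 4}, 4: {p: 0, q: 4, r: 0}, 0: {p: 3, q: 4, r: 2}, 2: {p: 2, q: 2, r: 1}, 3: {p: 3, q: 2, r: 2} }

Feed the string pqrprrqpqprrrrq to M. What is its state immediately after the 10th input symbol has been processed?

0

start at 1
read 'p': 1 → 1
read 'q': 1 → 3
read 'r': 3 → 2
read 'p': 2 → 2
read 'r': 2 → 1
read 'r': 1 → 4
read 'q': 4 → 4
read 'p': 4 → 0
read 'q': 0 → 4
read 'p': 4 → 0
After 10 symbols: 0.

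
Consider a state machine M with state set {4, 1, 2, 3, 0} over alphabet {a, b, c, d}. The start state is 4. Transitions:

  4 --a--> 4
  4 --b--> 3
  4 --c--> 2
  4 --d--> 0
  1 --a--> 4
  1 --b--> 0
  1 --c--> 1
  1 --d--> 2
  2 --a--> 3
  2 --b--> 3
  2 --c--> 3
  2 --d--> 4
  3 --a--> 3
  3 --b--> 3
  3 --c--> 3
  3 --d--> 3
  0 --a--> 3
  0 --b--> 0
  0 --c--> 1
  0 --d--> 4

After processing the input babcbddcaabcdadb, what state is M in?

3

4 → 3 → 3 → 3 → 3 → 3 → 3 → 3 → 3 → 3 → 3 → 3 → 3 → 3 → 3 → 3 → 3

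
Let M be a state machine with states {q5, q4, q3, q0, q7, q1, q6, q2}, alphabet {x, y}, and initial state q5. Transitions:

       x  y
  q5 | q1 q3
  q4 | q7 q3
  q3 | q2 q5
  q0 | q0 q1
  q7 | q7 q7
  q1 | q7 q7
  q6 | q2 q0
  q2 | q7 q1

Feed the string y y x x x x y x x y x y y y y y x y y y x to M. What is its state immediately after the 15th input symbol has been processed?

start at q5
read 'y': q5 → q3
read 'y': q3 → q5
read 'x': q5 → q1
read 'x': q1 → q7
read 'x': q7 → q7
read 'x': q7 → q7
read 'y': q7 → q7
read 'x': q7 → q7
read 'x': q7 → q7
read 'y': q7 → q7
read 'x': q7 → q7
read 'y': q7 → q7
read 'y': q7 → q7
read 'y': q7 → q7
read 'y': q7 → q7
After 15 symbols: q7.

q7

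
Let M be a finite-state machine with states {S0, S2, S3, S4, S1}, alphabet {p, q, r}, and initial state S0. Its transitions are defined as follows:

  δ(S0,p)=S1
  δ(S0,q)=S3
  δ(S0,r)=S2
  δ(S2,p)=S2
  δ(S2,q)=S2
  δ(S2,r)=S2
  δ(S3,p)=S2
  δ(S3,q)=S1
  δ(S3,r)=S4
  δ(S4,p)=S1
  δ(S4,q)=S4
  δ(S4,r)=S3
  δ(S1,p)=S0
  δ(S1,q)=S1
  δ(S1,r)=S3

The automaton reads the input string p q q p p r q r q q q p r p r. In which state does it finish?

Trace: S0 -p-> S1 -q-> S1 -q-> S1 -p-> S0 -p-> S1 -r-> S3 -q-> S1 -r-> S3 -q-> S1 -q-> S1 -q-> S1 -p-> S0 -r-> S2 -p-> S2 -r-> S2

S2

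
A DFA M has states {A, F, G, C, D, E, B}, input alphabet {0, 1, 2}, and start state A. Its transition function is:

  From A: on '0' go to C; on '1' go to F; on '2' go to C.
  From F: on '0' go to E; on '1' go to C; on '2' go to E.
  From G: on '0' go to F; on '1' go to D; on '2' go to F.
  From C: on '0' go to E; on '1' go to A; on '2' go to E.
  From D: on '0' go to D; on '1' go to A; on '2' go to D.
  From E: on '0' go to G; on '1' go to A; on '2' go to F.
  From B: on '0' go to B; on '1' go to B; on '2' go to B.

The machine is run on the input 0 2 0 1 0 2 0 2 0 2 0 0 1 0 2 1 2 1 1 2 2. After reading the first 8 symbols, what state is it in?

Trace: A -0-> C -2-> E -0-> G -1-> D -0-> D -2-> D -0-> D -2-> D
After 8 symbols: D.

D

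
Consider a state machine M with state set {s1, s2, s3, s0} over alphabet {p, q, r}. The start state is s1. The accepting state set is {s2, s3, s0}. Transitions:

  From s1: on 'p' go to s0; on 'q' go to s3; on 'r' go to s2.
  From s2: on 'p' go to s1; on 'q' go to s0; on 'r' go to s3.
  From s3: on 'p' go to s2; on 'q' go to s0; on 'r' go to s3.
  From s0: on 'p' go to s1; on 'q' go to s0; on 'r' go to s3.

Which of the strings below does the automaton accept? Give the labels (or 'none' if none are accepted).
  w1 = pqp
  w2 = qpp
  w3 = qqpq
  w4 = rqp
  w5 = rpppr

w3, w5

w1:
  start at s1
  read 'p': s1 → s0
  read 'q': s0 → s0
  read 'p': s0 → s1
  end s1, rejected
w2:
  start at s1
  read 'q': s1 → s3
  read 'p': s3 → s2
  read 'p': s2 → s1
  end s1, rejected
w3:
  start at s1
  read 'q': s1 → s3
  read 'q': s3 → s0
  read 'p': s0 → s1
  read 'q': s1 → s3
  end s3, accepted
w4:
  start at s1
  read 'r': s1 → s2
  read 'q': s2 → s0
  read 'p': s0 → s1
  end s1, rejected
w5:
  start at s1
  read 'r': s1 → s2
  read 'p': s2 → s1
  read 'p': s1 → s0
  read 'p': s0 → s1
  read 'r': s1 → s2
  end s2, accepted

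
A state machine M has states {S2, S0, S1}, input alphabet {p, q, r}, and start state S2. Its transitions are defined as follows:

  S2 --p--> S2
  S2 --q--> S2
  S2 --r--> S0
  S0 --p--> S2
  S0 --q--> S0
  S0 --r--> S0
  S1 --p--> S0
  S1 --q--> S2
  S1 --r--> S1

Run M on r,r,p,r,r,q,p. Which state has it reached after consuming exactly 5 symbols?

S0

Trace: S2 -r-> S0 -r-> S0 -p-> S2 -r-> S0 -r-> S0
After 5 symbols: S0.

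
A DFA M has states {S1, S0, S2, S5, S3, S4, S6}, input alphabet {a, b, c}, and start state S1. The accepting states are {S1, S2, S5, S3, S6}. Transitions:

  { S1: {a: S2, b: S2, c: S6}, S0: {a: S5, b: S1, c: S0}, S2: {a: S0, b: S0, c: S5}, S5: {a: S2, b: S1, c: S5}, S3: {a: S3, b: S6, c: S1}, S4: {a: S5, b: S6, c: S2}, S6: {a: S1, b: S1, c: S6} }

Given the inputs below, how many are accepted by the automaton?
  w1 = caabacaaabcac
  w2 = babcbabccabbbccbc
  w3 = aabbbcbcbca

w1: S1 → S6 → S1 → S2 → S0 → S5 → S5 → S2 → S0 → S5 → S1 → S6 → S1 → S6  → end S6, accepted
w2: S1 → S2 → S0 → S1 → S6 → S1 → S2 → S0 → S0 → S0 → S5 → S1 → S2 → S0 → S0 → S0 → S1 → S6  → end S6, accepted
w3: S1 → S2 → S0 → S1 → S2 → S0 → S0 → S1 → S6 → S1 → S6 → S1  → end S1, accepted

3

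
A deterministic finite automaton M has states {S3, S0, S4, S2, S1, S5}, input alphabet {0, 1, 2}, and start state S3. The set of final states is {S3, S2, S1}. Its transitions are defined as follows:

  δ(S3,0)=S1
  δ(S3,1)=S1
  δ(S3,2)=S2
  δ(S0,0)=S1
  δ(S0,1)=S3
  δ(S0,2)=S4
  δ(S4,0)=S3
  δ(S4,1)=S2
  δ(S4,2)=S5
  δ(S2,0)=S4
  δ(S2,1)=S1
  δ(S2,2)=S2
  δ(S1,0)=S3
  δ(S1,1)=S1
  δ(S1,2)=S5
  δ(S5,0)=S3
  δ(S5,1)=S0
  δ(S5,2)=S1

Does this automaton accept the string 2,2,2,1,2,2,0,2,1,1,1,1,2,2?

start at S3
read '2': S3 → S2
read '2': S2 → S2
read '2': S2 → S2
read '1': S2 → S1
read '2': S1 → S5
read '2': S5 → S1
read '0': S1 → S3
read '2': S3 → S2
read '1': S2 → S1
read '1': S1 → S1
read '1': S1 → S1
read '1': S1 → S1
read '2': S1 → S5
read '2': S5 → S1
End state S1 is accepting.

Yes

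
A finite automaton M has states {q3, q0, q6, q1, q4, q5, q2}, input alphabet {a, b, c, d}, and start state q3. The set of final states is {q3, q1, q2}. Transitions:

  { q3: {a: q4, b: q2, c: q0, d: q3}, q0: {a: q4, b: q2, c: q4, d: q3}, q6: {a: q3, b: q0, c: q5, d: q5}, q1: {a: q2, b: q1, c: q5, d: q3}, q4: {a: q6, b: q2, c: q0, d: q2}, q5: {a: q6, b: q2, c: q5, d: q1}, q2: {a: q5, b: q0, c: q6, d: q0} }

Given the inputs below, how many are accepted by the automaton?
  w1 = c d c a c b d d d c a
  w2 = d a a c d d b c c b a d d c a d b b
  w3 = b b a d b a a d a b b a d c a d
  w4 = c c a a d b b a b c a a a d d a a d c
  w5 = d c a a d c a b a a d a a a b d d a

1

w1: Trace: q3 -c-> q0 -d-> q3 -c-> q0 -a-> q4 -c-> q0 -b-> q2 -d-> q0 -d-> q3 -d-> q3 -c-> q0 -a-> q4  → end q4, rejected
w2: Trace: q3 -d-> q3 -a-> q4 -a-> q6 -c-> q5 -d-> q1 -d-> q3 -b-> q2 -c-> q6 -c-> q5 -b-> q2 -a-> q5 -d-> q1 -d-> q3 -c-> q0 -a-> q4 -d-> q2 -b-> q0 -b-> q2  → end q2, accepted
w3: Trace: q3 -b-> q2 -b-> q0 -a-> q4 -d-> q2 -b-> q0 -a-> q4 -a-> q6 -d-> q5 -a-> q6 -b-> q0 -b-> q2 -a-> q5 -d-> q1 -c-> q5 -a-> q6 -d-> q5  → end q5, rejected
w4: Trace: q3 -c-> q0 -c-> q4 -a-> q6 -a-> q3 -d-> q3 -b-> q2 -b-> q0 -a-> q4 -b-> q2 -c-> q6 -a-> q3 -a-> q4 -a-> q6 -d-> q5 -d-> q1 -a-> q2 -a-> q5 -d-> q1 -c-> q5  → end q5, rejected
w5: Trace: q3 -d-> q3 -c-> q0 -a-> q4 -a-> q6 -d-> q5 -c-> q5 -a-> q6 -b-> q0 -a-> q4 -a-> q6 -d-> q5 -a-> q6 -a-> q3 -a-> q4 -b-> q2 -d-> q0 -d-> q3 -a-> q4  → end q4, rejected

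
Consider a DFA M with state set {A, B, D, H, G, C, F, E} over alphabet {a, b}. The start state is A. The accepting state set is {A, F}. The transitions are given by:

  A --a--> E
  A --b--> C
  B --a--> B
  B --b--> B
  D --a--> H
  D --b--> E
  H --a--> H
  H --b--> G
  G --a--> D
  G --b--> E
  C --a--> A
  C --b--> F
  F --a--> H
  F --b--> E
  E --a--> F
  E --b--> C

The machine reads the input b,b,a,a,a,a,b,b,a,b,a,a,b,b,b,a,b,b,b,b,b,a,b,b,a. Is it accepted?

Yes

start at A
read 'b': A → C
read 'b': C → F
read 'a': F → H
read 'a': H → H
read 'a': H → H
read 'a': H → H
read 'b': H → G
read 'b': G → E
read 'a': E → F
read 'b': F → E
read 'a': E → F
read 'a': F → H
read 'b': H → G
read 'b': G → E
read 'b': E → C
read 'a': C → A
read 'b': A → C
read 'b': C → F
read 'b': F → E
read 'b': E → C
read 'b': C → F
read 'a': F → H
read 'b': H → G
read 'b': G → E
read 'a': E → F
End state F is accepting.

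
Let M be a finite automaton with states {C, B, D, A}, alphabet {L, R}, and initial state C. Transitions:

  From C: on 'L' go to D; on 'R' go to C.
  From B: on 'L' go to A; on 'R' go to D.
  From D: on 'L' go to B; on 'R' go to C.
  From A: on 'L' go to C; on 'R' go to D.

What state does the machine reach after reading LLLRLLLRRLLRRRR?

Trace: C -L-> D -L-> B -L-> A -R-> D -L-> B -L-> A -L-> C -R-> C -R-> C -L-> D -L-> B -R-> D -R-> C -R-> C -R-> C

C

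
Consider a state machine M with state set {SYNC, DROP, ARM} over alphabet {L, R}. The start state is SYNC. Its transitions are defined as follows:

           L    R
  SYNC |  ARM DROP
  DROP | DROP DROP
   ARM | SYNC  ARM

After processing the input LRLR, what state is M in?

DROP

Trace: SYNC -L-> ARM -R-> ARM -L-> SYNC -R-> DROP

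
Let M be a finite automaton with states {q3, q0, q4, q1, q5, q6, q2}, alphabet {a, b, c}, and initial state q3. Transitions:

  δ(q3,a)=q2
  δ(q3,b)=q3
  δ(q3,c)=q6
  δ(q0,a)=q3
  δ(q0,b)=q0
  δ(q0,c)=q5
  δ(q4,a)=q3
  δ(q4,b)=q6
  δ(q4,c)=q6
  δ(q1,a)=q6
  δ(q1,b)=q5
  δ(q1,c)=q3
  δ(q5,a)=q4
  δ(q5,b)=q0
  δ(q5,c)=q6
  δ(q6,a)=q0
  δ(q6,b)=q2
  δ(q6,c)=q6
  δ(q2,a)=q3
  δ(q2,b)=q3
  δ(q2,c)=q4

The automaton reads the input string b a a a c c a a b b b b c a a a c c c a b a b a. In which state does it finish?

start at q3
read 'b': q3 → q3
read 'a': q3 → q2
read 'a': q2 → q3
read 'a': q3 → q2
read 'c': q2 → q4
read 'c': q4 → q6
read 'a': q6 → q0
read 'a': q0 → q3
read 'b': q3 → q3
read 'b': q3 → q3
read 'b': q3 → q3
read 'b': q3 → q3
read 'c': q3 → q6
read 'a': q6 → q0
read 'a': q0 → q3
read 'a': q3 → q2
read 'c': q2 → q4
read 'c': q4 → q6
read 'c': q6 → q6
read 'a': q6 → q0
read 'b': q0 → q0
read 'a': q0 → q3
read 'b': q3 → q3
read 'a': q3 → q2

q2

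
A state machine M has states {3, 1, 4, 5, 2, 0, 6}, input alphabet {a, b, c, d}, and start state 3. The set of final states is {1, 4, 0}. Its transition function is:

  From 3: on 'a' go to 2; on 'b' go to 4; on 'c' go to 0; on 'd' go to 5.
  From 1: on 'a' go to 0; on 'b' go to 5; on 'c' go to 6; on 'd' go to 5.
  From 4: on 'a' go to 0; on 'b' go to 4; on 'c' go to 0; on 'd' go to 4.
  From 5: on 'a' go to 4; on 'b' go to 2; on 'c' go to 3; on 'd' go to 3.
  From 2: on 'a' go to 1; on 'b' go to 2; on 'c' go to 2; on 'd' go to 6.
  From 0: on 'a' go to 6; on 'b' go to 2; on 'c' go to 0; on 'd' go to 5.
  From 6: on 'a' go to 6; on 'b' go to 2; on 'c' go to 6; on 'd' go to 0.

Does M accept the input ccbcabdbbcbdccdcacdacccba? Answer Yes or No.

Yes

3 → 0 → 0 → 2 → 2 → 1 → 5 → 3 → 4 → 4 → 0 → 2 → 6 → 6 → 6 → 0 → 0 → 6 → 6 → 0 → 6 → 6 → 6 → 6 → 2 → 1
End state 1 is accepting.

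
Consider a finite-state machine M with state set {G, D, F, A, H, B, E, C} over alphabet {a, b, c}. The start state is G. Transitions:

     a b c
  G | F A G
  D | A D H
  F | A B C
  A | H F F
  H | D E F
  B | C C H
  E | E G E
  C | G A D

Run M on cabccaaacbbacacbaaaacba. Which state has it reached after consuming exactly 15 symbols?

G → G → F → B → H → F → A → H → D → H → E → G → F → C → G → G
After 15 symbols: G.

G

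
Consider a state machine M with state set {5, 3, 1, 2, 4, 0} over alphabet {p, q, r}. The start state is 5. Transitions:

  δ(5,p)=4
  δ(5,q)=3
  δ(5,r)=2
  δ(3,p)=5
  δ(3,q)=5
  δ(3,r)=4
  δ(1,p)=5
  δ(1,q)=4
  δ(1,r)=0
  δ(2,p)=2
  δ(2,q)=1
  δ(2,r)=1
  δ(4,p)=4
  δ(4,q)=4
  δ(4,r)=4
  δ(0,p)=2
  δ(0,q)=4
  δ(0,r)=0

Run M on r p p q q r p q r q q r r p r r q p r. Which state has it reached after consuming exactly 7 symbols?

4

5 → 2 → 2 → 2 → 1 → 4 → 4 → 4
After 7 symbols: 4.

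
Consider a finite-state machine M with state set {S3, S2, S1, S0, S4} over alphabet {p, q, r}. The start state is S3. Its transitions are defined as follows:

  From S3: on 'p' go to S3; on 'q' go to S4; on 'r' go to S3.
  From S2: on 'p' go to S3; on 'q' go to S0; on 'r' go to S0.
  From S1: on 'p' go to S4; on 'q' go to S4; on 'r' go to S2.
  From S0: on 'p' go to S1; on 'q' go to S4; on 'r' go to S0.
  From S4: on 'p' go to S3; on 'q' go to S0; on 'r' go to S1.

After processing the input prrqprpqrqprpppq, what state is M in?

start at S3
read 'p': S3 → S3
read 'r': S3 → S3
read 'r': S3 → S3
read 'q': S3 → S4
read 'p': S4 → S3
read 'r': S3 → S3
read 'p': S3 → S3
read 'q': S3 → S4
read 'r': S4 → S1
read 'q': S1 → S4
read 'p': S4 → S3
read 'r': S3 → S3
read 'p': S3 → S3
read 'p': S3 → S3
read 'p': S3 → S3
read 'q': S3 → S4

S4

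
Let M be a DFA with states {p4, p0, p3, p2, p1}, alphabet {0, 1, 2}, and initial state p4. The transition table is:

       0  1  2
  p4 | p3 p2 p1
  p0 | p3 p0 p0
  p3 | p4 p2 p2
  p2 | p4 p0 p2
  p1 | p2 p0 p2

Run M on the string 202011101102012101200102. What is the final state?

start at p4
read '2': p4 → p1
read '0': p1 → p2
read '2': p2 → p2
read '0': p2 → p4
read '1': p4 → p2
read '1': p2 → p0
read '1': p0 → p0
read '0': p0 → p3
read '1': p3 → p2
read '1': p2 → p0
read '0': p0 → p3
read '2': p3 → p2
read '0': p2 → p4
read '1': p4 → p2
read '2': p2 → p2
read '1': p2 → p0
read '0': p0 → p3
read '1': p3 → p2
read '2': p2 → p2
read '0': p2 → p4
read '0': p4 → p3
read '1': p3 → p2
read '0': p2 → p4
read '2': p4 → p1

p1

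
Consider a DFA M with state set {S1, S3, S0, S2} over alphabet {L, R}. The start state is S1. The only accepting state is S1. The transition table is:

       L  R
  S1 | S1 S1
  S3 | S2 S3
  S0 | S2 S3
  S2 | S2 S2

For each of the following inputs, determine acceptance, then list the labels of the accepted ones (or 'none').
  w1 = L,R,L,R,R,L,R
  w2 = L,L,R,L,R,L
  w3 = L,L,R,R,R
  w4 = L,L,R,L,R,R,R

w1: S1 → S1 → S1 → S1 → S1 → S1 → S1 → S1  → end S1, accepted
w2: S1 → S1 → S1 → S1 → S1 → S1 → S1  → end S1, accepted
w3: S1 → S1 → S1 → S1 → S1 → S1  → end S1, accepted
w4: S1 → S1 → S1 → S1 → S1 → S1 → S1 → S1  → end S1, accepted

w1, w2, w3, w4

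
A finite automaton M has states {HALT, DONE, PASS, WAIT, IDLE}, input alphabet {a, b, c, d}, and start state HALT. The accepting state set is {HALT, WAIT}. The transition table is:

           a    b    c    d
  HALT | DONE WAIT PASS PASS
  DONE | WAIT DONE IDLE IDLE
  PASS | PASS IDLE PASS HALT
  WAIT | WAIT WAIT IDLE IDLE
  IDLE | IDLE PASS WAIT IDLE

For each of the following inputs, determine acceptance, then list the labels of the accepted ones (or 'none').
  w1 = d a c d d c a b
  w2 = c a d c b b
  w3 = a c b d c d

w1: HALT → PASS → PASS → PASS → HALT → PASS → PASS → PASS → IDLE  → end IDLE, rejected
w2: HALT → PASS → PASS → HALT → PASS → IDLE → PASS  → end PASS, rejected
w3: HALT → DONE → IDLE → PASS → HALT → PASS → HALT  → end HALT, accepted

w3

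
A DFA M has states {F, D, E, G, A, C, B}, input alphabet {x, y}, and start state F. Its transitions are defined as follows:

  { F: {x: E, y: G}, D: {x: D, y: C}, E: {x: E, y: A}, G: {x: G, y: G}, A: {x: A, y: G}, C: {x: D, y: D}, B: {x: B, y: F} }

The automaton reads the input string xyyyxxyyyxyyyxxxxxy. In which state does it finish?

F → E → A → G → G → G → G → G → G → G → G → G → G → G → G → G → G → G → G → G

G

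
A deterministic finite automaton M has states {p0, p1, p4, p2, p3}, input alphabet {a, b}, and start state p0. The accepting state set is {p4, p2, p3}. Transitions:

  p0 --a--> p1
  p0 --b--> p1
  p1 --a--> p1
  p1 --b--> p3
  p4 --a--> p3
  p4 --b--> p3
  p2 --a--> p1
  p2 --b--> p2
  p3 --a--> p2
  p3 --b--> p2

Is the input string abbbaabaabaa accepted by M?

p0 → p1 → p3 → p2 → p2 → p1 → p1 → p3 → p2 → p1 → p3 → p2 → p1
End state p1 is not accepting.

No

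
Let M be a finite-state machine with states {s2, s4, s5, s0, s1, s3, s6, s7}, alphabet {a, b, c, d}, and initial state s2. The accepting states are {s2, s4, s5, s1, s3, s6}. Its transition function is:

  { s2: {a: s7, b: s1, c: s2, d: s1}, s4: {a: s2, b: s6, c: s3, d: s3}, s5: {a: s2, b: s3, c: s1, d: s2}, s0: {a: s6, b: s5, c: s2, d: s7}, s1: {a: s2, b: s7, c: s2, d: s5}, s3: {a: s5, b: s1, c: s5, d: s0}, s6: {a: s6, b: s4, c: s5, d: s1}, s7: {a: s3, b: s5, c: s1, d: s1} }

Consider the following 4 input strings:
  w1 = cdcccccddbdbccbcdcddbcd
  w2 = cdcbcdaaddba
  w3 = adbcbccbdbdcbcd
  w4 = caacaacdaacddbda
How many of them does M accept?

w1:
  start at s2
  read 'c': s2 → s2
  read 'd': s2 → s1
  read 'c': s1 → s2
  read 'c': s2 → s2
  read 'c': s2 → s2
  read 'c': s2 → s2
  read 'c': s2 → s2
  read 'd': s2 → s1
  read 'd': s1 → s5
  read 'b': s5 → s3
  read 'd': s3 → s0
  read 'b': s0 → s5
  read 'c': s5 → s1
  read 'c': s1 → s2
  read 'b': s2 → s1
  read 'c': s1 → s2
  read 'd': s2 → s1
  read 'c': s1 → s2
  read 'd': s2 → s1
  read 'd': s1 → s5
  read 'b': s5 → s3
  read 'c': s3 → s5
  read 'd': s5 → s2
  end s2, accepted
w2:
  start at s2
  read 'c': s2 → s2
  read 'd': s2 → s1
  read 'c': s1 → s2
  read 'b': s2 → s1
  read 'c': s1 → s2
  read 'd': s2 → s1
  read 'a': s1 → s2
  read 'a': s2 → s7
  read 'd': s7 → s1
  read 'd': s1 → s5
  read 'b': s5 → s3
  read 'a': s3 → s5
  end s5, accepted
w3:
  start at s2
  read 'a': s2 → s7
  read 'd': s7 → s1
  read 'b': s1 → s7
  read 'c': s7 → s1
  read 'b': s1 → s7
  read 'c': s7 → s1
  read 'c': s1 → s2
  read 'b': s2 → s1
  read 'd': s1 → s5
  read 'b': s5 → s3
  read 'd': s3 → s0
  read 'c': s0 → s2
  read 'b': s2 → s1
  read 'c': s1 → s2
  read 'd': s2 → s1
  end s1, accepted
w4:
  start at s2
  read 'c': s2 → s2
  read 'a': s2 → s7
  read 'a': s7 → s3
  read 'c': s3 → s5
  read 'a': s5 → s2
  read 'a': s2 → s7
  read 'c': s7 → s1
  read 'd': s1 → s5
  read 'a': s5 → s2
  read 'a': s2 → s7
  read 'c': s7 → s1
  read 'd': s1 → s5
  read 'd': s5 → s2
  read 'b': s2 → s1
  read 'd': s1 → s5
  read 'a': s5 → s2
  end s2, accepted

4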